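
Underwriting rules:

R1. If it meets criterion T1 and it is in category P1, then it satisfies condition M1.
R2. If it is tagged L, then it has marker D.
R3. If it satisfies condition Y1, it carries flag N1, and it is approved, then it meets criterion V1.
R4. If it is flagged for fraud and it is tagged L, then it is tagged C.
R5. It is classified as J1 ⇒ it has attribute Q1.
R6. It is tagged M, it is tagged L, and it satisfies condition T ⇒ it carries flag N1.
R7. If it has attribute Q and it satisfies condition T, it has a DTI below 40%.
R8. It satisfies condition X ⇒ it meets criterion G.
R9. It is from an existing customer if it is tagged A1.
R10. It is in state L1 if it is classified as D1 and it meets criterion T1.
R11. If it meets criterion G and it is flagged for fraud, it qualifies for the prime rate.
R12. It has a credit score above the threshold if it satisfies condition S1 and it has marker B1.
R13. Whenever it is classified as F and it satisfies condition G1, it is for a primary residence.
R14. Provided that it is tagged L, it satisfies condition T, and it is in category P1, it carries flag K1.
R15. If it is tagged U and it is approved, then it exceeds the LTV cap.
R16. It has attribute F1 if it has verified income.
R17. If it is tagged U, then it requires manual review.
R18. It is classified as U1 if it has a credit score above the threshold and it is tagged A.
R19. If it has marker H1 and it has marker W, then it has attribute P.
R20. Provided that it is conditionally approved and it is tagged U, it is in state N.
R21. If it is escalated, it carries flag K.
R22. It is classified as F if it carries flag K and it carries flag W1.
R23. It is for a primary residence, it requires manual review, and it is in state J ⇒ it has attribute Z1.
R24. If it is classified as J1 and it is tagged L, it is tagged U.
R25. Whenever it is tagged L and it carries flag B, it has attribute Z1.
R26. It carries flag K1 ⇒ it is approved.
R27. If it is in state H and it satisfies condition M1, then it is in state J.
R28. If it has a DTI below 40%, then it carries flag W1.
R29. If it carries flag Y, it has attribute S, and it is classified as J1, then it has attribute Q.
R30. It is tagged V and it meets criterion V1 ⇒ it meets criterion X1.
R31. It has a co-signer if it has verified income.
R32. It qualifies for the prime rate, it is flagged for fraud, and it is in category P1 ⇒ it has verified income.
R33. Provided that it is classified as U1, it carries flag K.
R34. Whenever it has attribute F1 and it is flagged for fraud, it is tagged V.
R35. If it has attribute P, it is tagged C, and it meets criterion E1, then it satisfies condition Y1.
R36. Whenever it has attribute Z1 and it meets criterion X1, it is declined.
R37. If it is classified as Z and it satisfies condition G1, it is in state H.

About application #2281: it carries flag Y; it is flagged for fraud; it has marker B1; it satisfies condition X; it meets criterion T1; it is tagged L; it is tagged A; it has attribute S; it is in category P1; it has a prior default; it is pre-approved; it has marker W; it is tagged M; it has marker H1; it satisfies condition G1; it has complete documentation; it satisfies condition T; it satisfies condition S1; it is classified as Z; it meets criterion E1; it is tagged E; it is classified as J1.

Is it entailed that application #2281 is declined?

Yes

By R1 (it meets criterion T1, it is in category P1): it satisfies condition M1.
By R4 (it is flagged for fraud, it is tagged L): it is tagged C.
By R6 (it is tagged M, it is tagged L, it satisfies condition T): it carries flag N1.
By R8 (it satisfies condition X): it meets criterion G.
By R11 (it meets criterion G, it is flagged for fraud): it qualifies for the prime rate.
By R12 (it satisfies condition S1, it has marker B1): it has a credit score above the threshold.
By R14 (it is tagged L, it satisfies condition T, it is in category P1): it carries flag K1.
By R18 (it has a credit score above the threshold, it is tagged A): it is classified as U1.
By R19 (it has marker H1, it has marker W): it has attribute P.
By R24 (it is classified as J1, it is tagged L): it is tagged U.
By R26 (it carries flag K1): it is approved.
By R29 (it carries flag Y, it has attribute S, it is classified as J1): it has attribute Q.
By R32 (it qualifies for the prime rate, it is flagged for fraud, it is in category P1): it has verified income.
By R33 (it is classified as U1): it carries flag K.
By R35 (it has attribute P, it is tagged C, it meets criterion E1): it satisfies condition Y1.
By R37 (it is classified as Z, it satisfies condition G1): it is in state H.
By R3 (it satisfies condition Y1, it carries flag N1, it is approved): it meets criterion V1.
By R7 (it has attribute Q, it satisfies condition T): it has a DTI below 40%.
By R16 (it has verified income): it has attribute F1.
By R17 (it is tagged U): it requires manual review.
By R27 (it is in state H, it satisfies condition M1): it is in state J.
By R28 (it has a DTI below 40%): it carries flag W1.
By R34 (it has attribute F1, it is flagged for fraud): it is tagged V.
By R22 (it carries flag K, it carries flag W1): it is classified as F.
By R30 (it is tagged V, it meets criterion V1): it meets criterion X1.
By R13 (it is classified as F, it satisfies condition G1): it is for a primary residence.
By R23 (it is for a primary residence, it requires manual review, it is in state J): it has attribute Z1.
By R36 (it has attribute Z1, it meets criterion X1): it is declined.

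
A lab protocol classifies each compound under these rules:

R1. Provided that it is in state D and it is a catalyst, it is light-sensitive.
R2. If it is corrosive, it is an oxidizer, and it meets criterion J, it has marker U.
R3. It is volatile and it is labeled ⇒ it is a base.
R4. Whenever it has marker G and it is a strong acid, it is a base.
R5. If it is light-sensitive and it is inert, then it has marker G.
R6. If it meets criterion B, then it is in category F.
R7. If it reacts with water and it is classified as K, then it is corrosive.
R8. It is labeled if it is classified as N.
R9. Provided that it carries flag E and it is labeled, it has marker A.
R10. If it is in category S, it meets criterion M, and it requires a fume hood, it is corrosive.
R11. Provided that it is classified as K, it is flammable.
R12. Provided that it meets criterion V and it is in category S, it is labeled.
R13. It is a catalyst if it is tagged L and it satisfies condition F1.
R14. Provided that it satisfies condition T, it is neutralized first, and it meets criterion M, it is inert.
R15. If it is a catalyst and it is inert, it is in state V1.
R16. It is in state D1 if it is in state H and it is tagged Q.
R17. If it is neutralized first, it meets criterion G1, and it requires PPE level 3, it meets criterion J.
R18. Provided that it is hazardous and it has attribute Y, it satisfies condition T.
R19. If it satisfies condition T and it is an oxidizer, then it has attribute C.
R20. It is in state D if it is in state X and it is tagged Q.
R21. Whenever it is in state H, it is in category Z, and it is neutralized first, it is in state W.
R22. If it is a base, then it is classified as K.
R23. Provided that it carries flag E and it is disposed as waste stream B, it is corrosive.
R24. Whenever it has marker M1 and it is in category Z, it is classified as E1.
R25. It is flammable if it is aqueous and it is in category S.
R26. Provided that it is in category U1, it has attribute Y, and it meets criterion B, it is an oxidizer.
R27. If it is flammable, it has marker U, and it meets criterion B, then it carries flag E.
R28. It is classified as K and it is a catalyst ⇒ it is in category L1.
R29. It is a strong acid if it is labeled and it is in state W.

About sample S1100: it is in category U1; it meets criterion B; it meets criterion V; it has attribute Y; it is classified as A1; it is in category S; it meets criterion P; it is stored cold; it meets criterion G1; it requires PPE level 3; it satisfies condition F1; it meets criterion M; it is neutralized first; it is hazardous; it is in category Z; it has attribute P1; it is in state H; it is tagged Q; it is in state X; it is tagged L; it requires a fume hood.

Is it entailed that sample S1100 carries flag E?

By R10 (it is in category S, it meets criterion M, it requires a fume hood): it is corrosive.
By R12 (it meets criterion V, it is in category S): it is labeled.
By R13 (it is tagged L, it satisfies condition F1): it is a catalyst.
By R17 (it is neutralized first, it meets criterion G1, it requires PPE level 3): it meets criterion J.
By R18 (it is hazardous, it has attribute Y): it satisfies condition T.
By R20 (it is in state X, it is tagged Q): it is in state D.
By R21 (it is in state H, it is in category Z, it is neutralized first): it is in state W.
By R26 (it is in category U1, it has attribute Y, it meets criterion B): it is an oxidizer.
By R29 (it is labeled, it is in state W): it is a strong acid.
By R1 (it is in state D, it is a catalyst): it is light-sensitive.
By R2 (it is corrosive, it is an oxidizer, it meets criterion J): it has marker U.
By R14 (it satisfies condition T, it is neutralized first, it meets criterion M): it is inert.
By R5 (it is light-sensitive, it is inert): it has marker G.
By R4 (it has marker G, it is a strong acid): it is a base.
By R22 (it is a base): it is classified as K.
By R11 (it is classified as K): it is flammable.
By R27 (it is flammable, it has marker U, it meets criterion B): it carries flag E.

Yes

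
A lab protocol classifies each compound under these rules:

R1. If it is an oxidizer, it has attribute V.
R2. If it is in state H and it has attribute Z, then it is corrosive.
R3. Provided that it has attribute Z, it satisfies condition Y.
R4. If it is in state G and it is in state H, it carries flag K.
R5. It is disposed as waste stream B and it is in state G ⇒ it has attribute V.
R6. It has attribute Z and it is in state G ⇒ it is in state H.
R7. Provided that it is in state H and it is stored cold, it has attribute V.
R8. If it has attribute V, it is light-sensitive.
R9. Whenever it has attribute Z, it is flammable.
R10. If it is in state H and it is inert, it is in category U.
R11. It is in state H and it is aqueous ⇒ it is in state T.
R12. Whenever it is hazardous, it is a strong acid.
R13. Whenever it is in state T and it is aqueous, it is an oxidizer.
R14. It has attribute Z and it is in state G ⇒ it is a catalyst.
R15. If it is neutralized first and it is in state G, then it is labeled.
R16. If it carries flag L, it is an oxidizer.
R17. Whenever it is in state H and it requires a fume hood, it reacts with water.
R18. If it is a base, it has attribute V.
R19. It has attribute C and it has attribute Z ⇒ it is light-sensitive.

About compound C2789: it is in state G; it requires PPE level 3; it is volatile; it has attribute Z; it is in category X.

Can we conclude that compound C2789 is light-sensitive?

Forward chaining from the given facts derives: satisfies condition Y, is in state H, is flammable, is a catalyst, is corrosive, carries flag K.
Rules concluding "it is light-sensitive": R8 needs "it has attribute V"; R19 needs "it has attribute C" — none of these are established.

No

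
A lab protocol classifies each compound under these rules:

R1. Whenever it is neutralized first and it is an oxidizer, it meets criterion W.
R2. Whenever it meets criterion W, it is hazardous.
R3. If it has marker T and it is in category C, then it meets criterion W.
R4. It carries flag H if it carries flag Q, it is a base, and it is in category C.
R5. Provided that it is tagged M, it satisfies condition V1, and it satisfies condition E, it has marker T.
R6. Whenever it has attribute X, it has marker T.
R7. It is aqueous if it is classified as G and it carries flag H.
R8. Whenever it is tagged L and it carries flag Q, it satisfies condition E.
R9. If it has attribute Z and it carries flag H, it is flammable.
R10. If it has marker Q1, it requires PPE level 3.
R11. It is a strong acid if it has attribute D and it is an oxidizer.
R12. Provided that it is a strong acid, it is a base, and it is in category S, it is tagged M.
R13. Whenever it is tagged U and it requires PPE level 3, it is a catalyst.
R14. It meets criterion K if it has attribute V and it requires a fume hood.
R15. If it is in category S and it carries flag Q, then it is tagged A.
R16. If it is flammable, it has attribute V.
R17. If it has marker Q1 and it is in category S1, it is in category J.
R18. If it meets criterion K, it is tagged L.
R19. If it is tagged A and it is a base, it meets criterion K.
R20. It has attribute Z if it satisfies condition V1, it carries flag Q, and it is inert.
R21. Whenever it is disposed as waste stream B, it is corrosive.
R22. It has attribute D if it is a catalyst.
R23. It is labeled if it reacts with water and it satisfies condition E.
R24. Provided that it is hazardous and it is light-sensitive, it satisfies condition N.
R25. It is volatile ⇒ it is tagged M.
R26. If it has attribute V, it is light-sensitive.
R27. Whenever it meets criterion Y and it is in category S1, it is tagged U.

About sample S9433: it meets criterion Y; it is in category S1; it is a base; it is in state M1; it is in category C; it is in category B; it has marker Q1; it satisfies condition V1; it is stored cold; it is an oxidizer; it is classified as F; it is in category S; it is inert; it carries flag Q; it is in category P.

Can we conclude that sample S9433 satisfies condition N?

Yes

By R4 (it carries flag Q, it is a base, it is in category C): it carries flag H.
By R10 (it has marker Q1): it requires PPE level 3.
By R15 (it is in category S, it carries flag Q): it is tagged A.
By R19 (it is tagged A, it is a base): it meets criterion K.
By R20 (it satisfies condition V1, it carries flag Q, it is inert): it has attribute Z.
By R27 (it meets criterion Y, it is in category S1): it is tagged U.
By R9 (it has attribute Z, it carries flag H): it is flammable.
By R13 (it is tagged U, it requires PPE level 3): it is a catalyst.
By R16 (it is flammable): it has attribute V.
By R18 (it meets criterion K): it is tagged L.
By R22 (it is a catalyst): it has attribute D.
By R26 (it has attribute V): it is light-sensitive.
By R8 (it is tagged L, it carries flag Q): it satisfies condition E.
By R11 (it has attribute D, it is an oxidizer): it is a strong acid.
By R12 (it is a strong acid, it is a base, it is in category S): it is tagged M.
By R5 (it is tagged M, it satisfies condition V1, it satisfies condition E): it has marker T.
By R3 (it has marker T, it is in category C): it meets criterion W.
By R2 (it meets criterion W): it is hazardous.
By R24 (it is hazardous, it is light-sensitive): it satisfies condition N.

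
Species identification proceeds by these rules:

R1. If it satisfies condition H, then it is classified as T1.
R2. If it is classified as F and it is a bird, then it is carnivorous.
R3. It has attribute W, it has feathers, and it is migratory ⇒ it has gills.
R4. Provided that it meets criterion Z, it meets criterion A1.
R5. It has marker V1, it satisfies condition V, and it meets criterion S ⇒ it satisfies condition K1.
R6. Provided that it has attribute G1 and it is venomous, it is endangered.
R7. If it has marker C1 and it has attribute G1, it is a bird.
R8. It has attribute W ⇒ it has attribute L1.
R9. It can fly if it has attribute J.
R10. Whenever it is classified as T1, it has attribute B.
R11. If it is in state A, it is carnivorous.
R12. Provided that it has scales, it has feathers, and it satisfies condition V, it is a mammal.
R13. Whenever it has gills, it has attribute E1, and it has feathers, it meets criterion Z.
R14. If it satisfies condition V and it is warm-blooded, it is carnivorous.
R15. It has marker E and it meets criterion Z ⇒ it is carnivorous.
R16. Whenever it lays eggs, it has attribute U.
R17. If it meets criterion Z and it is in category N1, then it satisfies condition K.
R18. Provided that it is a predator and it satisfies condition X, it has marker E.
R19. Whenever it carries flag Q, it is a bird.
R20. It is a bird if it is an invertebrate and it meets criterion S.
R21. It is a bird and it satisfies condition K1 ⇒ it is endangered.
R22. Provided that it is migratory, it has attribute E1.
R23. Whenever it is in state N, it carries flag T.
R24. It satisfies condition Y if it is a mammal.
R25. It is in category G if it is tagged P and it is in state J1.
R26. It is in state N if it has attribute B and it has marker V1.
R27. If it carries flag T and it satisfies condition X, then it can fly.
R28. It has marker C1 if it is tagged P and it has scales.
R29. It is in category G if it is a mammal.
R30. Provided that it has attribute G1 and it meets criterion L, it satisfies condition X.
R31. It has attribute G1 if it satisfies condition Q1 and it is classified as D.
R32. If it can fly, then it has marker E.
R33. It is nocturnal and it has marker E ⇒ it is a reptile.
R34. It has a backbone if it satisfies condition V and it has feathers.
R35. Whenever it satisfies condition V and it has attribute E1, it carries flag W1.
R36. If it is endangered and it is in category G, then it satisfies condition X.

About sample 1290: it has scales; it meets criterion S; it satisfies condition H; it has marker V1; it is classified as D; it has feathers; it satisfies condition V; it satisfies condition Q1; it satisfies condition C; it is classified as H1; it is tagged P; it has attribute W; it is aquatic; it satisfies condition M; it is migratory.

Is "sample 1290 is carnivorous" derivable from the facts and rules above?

Yes

By R1 (it satisfies condition H): it is classified as T1.
By R3 (it has attribute W, it has feathers, it is migratory): it has gills.
By R5 (it has marker V1, it satisfies condition V, it meets criterion S): it satisfies condition K1.
By R10 (it is classified as T1): it has attribute B.
By R12 (it has scales, it has feathers, it satisfies condition V): it is a mammal.
By R22 (it is migratory): it has attribute E1.
By R26 (it has attribute B, it has marker V1): it is in state N.
By R28 (it is tagged P, it has scales): it has marker C1.
By R29 (it is a mammal): it is in category G.
By R31 (it satisfies condition Q1, it is classified as D): it has attribute G1.
By R7 (it has marker C1, it has attribute G1): it is a bird.
By R13 (it has gills, it has attribute E1, it has feathers): it meets criterion Z.
By R21 (it is a bird, it satisfies condition K1): it is endangered.
By R23 (it is in state N): it carries flag T.
By R36 (it is endangered, it is in category G): it satisfies condition X.
By R27 (it carries flag T, it satisfies condition X): it can fly.
By R32 (it can fly): it has marker E.
By R15 (it has marker E, it meets criterion Z): it is carnivorous.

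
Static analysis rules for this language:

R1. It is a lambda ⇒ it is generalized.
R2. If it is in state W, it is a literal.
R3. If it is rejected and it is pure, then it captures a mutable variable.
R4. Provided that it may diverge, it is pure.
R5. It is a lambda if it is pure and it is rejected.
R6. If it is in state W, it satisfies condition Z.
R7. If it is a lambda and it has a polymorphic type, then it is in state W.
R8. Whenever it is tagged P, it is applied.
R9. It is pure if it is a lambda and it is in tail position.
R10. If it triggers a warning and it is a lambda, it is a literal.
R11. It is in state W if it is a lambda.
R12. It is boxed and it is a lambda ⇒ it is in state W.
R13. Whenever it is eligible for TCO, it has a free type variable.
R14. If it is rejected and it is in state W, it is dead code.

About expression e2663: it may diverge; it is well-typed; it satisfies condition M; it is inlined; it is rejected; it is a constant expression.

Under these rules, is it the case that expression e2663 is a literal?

Yes

By R4 (it may diverge): it is pure.
By R5 (it is pure, it is rejected): it is a lambda.
By R11 (it is a lambda): it is in state W.
By R2 (it is in state W): it is a literal.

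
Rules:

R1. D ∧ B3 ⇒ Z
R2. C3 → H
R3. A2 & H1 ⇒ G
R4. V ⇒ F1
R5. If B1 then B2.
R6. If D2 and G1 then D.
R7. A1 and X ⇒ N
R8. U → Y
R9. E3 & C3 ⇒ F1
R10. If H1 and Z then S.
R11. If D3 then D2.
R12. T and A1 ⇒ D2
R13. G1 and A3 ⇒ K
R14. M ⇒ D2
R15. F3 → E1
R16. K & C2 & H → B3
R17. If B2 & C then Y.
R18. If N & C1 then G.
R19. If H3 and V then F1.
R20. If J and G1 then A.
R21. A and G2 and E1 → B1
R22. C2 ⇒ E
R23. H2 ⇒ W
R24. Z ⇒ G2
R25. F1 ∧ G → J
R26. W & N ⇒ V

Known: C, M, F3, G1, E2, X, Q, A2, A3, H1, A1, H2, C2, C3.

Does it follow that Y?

Yes

H  (by R2: C3)
G  (by R3: A2, H1)
N  (by R7: A1, X)
K  (by R13: G1, A3)
D2  (by R14: M)
E1  (by R15: F3)
B3  (by R16: K, C2, H)
W  (by R23: H2)
V  (by R26: W, N)
F1  (by R4: V)
D  (by R6: D2, G1)
J  (by R25: F1, G)
Z  (by R1: D, B3)
A  (by R20: J, G1)
G2  (by R24: Z)
B1  (by R21: A, G2, E1)
B2  (by R5: B1)
Y  (by R17: B2, C)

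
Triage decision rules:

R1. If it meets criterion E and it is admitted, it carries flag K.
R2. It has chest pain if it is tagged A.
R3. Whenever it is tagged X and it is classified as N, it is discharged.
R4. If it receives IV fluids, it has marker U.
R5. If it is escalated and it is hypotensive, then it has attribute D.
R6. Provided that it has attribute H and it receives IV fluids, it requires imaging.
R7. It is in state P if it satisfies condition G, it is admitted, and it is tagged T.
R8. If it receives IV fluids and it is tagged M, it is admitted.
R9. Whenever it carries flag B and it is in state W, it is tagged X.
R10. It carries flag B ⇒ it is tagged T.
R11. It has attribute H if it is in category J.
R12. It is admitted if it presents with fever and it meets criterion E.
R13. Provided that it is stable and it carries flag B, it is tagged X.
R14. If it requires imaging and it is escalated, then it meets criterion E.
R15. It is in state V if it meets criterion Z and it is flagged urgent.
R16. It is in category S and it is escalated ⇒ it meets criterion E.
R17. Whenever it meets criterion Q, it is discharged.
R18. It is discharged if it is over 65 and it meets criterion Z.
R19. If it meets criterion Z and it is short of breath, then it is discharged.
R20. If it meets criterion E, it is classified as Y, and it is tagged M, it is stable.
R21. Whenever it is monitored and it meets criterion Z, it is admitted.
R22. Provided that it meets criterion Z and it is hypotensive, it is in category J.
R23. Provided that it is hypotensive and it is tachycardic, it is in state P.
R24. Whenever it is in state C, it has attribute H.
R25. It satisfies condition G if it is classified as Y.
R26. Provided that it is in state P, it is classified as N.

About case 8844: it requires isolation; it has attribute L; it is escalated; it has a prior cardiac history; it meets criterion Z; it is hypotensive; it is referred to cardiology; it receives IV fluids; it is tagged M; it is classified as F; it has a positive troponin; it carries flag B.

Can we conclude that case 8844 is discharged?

Forward chaining from the given facts derives: has marker U, has attribute D, is admitted, is tagged T, is in category J, has attribute H, requires imaging, meets criterion E, carries flag K.
Rules concluding "it is discharged": R3 needs "it is tagged X"; R17 needs "it meets criterion Q"; R18 needs "it is over 65"; R19 needs "it is short of breath" — none of these are established.

No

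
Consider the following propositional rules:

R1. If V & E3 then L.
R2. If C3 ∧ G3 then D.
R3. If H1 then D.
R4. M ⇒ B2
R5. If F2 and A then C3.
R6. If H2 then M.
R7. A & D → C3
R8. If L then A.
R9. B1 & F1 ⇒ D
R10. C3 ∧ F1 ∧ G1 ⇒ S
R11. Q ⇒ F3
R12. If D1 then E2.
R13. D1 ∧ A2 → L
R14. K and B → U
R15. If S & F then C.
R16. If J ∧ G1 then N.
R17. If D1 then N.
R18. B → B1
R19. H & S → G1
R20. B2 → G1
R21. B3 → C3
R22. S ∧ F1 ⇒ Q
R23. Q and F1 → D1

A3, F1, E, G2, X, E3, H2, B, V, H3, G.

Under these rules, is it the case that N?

L  (by R1: V, E3)
M  (by R6: H2)
A  (by R8: L)
B1  (by R18: B)
B2  (by R4: M)
D  (by R9: B1, F1)
G1  (by R20: B2)
C3  (by R7: A, D)
S  (by R10: C3, F1, G1)
Q  (by R22: S, F1)
D1  (by R23: Q, F1)
N  (by R17: D1)

Yes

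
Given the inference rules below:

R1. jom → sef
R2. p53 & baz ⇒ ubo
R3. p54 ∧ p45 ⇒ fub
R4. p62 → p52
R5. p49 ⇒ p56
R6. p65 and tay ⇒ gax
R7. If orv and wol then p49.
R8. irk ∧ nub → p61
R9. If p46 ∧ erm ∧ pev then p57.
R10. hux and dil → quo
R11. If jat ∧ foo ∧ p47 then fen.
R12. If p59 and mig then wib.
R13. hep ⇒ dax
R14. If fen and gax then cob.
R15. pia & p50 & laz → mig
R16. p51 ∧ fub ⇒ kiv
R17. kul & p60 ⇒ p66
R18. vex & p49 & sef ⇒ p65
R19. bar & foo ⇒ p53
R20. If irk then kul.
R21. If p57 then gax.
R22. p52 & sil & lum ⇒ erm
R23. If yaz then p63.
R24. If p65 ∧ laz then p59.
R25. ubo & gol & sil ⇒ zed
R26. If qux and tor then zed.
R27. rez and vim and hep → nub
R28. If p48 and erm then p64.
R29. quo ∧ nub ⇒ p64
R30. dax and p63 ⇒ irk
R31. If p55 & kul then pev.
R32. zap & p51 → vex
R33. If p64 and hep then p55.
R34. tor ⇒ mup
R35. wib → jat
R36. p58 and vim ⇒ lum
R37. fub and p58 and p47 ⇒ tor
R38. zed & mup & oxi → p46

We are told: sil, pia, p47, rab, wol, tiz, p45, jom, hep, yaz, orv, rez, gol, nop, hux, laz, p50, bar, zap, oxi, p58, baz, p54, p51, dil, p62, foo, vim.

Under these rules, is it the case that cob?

sef  (by R1: jom)
fub  (by R3: p54, p45)
p52  (by R4: p62)
p49  (by R7: orv, wol)
quo  (by R10: hux, dil)
dax  (by R13: hep)
mig  (by R15: pia, p50, laz)
p53  (by R19: bar, foo)
p63  (by R23: yaz)
nub  (by R27: rez, vim, hep)
p64  (by R29: quo, nub)
irk  (by R30: dax, p63)
vex  (by R32: zap, p51)
p55  (by R33: p64, hep)
lum  (by R36: p58, vim)
tor  (by R37: fub, p58, p47)
ubo  (by R2: p53, baz)
p65  (by R18: vex, p49, sef)
kul  (by R20: irk)
erm  (by R22: p52, sil, lum)
p59  (by R24: p65, laz)
zed  (by R25: ubo, gol, sil)
pev  (by R31: p55, kul)
mup  (by R34: tor)
p46  (by R38: zed, mup, oxi)
p57  (by R9: p46, erm, pev)
wib  (by R12: p59, mig)
gax  (by R21: p57)
jat  (by R35: wib)
fen  (by R11: jat, foo, p47)
cob  (by R14: fen, gax)

Yes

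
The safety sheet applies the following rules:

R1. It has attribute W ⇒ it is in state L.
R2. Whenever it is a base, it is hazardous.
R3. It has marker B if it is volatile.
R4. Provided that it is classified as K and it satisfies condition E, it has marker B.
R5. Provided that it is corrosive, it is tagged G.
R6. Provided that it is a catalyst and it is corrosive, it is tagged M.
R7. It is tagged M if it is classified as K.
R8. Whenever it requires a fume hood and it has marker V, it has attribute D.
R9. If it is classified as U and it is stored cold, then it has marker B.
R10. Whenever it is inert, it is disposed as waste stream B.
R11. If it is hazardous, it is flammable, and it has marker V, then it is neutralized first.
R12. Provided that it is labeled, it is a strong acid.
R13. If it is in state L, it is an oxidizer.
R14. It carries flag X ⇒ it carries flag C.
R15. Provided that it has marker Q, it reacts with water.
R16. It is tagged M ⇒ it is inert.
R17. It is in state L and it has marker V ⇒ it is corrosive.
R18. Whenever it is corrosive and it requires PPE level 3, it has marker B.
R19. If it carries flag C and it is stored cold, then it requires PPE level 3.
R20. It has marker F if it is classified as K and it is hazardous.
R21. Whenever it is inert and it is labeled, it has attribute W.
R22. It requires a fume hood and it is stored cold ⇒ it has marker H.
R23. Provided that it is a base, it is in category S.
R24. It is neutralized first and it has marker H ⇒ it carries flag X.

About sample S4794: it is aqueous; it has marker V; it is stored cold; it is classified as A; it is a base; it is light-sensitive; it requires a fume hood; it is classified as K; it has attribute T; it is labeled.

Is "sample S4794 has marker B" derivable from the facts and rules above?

Forward chaining from the given facts derives: is hazardous, is tagged M, has attribute D, is a strong acid, is inert, has marker F, has attribute W, has marker H, is in category S, is in state L, is disposed as waste stream B, is an oxidizer, is corrosive, is tagged G.
Rules concluding "it has marker B": R3 needs "it is volatile"; R4 needs "it satisfies condition E"; R9 needs "it is classified as U"; R18 needs "it requires PPE level 3" — none of these are established.

No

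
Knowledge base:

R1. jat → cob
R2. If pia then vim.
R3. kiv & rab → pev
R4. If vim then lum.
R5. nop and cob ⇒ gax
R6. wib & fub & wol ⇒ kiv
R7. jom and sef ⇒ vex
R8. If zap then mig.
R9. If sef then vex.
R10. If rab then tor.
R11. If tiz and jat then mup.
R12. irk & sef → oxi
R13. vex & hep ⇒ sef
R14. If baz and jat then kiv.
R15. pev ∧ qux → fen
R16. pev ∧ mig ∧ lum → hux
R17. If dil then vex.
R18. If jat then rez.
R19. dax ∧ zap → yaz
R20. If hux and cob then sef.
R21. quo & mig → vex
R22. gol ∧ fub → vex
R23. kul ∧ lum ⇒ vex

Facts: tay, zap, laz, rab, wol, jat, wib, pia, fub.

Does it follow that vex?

Yes

cob  (by R1: jat)
vim  (by R2: pia)
lum  (by R4: vim)
kiv  (by R6: wib, fub, wol)
mig  (by R8: zap)
pev  (by R3: kiv, rab)
hux  (by R16: pev, mig, lum)
sef  (by R20: hux, cob)
vex  (by R9: sef)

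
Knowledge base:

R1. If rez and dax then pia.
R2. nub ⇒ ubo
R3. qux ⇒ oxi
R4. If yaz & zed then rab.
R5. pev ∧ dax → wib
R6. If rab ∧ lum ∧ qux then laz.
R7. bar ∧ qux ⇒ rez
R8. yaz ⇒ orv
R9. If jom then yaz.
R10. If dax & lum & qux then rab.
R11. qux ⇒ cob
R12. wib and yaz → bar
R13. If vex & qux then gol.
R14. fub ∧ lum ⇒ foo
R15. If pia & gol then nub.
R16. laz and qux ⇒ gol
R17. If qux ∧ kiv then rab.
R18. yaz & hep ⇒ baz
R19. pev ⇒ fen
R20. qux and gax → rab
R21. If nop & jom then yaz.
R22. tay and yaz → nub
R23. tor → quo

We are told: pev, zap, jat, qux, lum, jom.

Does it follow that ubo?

No

Forward chaining from the given facts derives: oxi, yaz, cob, fen, orv.
The only rule concluding ubo is R2, which needs nub; that is never established.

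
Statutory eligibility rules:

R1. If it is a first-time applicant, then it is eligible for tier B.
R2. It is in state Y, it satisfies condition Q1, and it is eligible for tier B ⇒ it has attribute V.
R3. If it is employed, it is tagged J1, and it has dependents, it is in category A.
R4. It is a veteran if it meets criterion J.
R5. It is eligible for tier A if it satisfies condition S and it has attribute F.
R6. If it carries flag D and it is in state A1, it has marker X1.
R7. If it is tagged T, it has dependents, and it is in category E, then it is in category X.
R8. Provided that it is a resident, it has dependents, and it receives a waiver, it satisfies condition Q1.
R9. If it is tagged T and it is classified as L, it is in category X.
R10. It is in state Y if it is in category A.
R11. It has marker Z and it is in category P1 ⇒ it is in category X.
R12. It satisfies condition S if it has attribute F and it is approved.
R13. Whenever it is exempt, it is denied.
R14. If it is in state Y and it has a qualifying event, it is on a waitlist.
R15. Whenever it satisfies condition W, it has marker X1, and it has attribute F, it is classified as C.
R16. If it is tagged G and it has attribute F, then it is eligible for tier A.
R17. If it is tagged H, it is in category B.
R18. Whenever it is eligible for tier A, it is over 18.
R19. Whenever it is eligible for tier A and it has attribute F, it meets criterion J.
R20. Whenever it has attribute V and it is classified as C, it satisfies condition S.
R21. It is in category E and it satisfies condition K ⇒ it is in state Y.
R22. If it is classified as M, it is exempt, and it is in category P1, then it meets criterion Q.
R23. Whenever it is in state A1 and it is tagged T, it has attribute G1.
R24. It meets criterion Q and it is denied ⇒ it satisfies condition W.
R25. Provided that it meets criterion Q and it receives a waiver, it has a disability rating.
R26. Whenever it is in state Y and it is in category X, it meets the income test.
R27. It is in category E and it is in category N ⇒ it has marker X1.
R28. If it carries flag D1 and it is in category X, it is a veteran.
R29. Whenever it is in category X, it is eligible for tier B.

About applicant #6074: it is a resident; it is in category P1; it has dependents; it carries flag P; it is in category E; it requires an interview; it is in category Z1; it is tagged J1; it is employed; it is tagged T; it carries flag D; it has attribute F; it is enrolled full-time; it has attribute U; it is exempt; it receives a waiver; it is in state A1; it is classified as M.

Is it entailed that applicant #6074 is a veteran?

Yes

By R3 (it is employed, it is tagged J1, it has dependents): it is in category A.
By R6 (it carries flag D, it is in state A1): it has marker X1.
By R7 (it is tagged T, it has dependents, it is in category E): it is in category X.
By R8 (it is a resident, it has dependents, it receives a waiver): it satisfies condition Q1.
By R10 (it is in category A): it is in state Y.
By R13 (it is exempt): it is denied.
By R22 (it is classified as M, it is exempt, it is in category P1): it meets criterion Q.
By R24 (it meets criterion Q, it is denied): it satisfies condition W.
By R29 (it is in category X): it is eligible for tier B.
By R2 (it is in state Y, it satisfies condition Q1, it is eligible for tier B): it has attribute V.
By R15 (it satisfies condition W, it has marker X1, it has attribute F): it is classified as C.
By R20 (it has attribute V, it is classified as C): it satisfies condition S.
By R5 (it satisfies condition S, it has attribute F): it is eligible for tier A.
By R19 (it is eligible for tier A, it has attribute F): it meets criterion J.
By R4 (it meets criterion J): it is a veteran.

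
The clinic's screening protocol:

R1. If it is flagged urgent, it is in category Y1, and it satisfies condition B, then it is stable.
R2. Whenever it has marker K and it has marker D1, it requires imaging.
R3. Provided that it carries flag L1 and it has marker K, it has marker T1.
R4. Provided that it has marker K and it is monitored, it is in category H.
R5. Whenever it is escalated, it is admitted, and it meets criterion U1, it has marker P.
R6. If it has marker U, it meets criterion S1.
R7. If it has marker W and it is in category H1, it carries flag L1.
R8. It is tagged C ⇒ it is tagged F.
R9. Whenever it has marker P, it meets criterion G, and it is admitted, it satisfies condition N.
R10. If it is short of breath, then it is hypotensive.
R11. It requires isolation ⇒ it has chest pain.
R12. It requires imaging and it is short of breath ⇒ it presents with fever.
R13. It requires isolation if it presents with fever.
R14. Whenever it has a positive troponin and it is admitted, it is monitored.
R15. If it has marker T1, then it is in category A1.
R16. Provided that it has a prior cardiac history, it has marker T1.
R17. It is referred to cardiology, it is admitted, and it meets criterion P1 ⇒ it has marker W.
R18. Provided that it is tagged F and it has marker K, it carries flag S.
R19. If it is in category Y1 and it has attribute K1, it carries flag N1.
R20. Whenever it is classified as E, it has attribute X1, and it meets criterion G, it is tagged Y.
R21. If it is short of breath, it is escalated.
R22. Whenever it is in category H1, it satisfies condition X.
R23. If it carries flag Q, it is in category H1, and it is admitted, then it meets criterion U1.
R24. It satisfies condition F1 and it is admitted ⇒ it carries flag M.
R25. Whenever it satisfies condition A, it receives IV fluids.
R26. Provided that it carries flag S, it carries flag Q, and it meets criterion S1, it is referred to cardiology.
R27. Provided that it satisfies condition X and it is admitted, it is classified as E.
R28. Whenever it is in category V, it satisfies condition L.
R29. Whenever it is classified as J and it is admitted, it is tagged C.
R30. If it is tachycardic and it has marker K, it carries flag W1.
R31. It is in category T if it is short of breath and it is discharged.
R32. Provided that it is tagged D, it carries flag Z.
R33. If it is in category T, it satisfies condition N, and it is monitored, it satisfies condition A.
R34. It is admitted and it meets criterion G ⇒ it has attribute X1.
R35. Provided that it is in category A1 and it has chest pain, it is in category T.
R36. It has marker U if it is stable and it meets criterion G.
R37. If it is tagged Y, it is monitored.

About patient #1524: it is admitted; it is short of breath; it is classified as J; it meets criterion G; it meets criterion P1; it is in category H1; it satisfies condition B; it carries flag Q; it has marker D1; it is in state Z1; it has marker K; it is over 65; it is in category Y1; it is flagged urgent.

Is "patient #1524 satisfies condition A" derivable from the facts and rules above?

By R1 (it is flagged urgent, it is in category Y1, it satisfies condition B): it is stable.
By R2 (it has marker K, it has marker D1): it requires imaging.
By R12 (it requires imaging, it is short of breath): it presents with fever.
By R13 (it presents with fever): it requires isolation.
By R21 (it is short of breath): it is escalated.
By R22 (it is in category H1): it satisfies condition X.
By R23 (it carries flag Q, it is in category H1, it is admitted): it meets criterion U1.
By R27 (it satisfies condition X, it is admitted): it is classified as E.
By R29 (it is classified as J, it is admitted): it is tagged C.
By R34 (it is admitted, it meets criterion G): it has attribute X1.
By R36 (it is stable, it meets criterion G): it has marker U.
By R5 (it is escalated, it is admitted, it meets criterion U1): it has marker P.
By R6 (it has marker U): it meets criterion S1.
By R8 (it is tagged C): it is tagged F.
By R9 (it has marker P, it meets criterion G, it is admitted): it satisfies condition N.
By R11 (it requires isolation): it has chest pain.
By R18 (it is tagged F, it has marker K): it carries flag S.
By R20 (it is classified as E, it has attribute X1, it meets criterion G): it is tagged Y.
By R26 (it carries flag S, it carries flag Q, it meets criterion S1): it is referred to cardiology.
By R37 (it is tagged Y): it is monitored.
By R17 (it is referred to cardiology, it is admitted, it meets criterion P1): it has marker W.
By R7 (it has marker W, it is in category H1): it carries flag L1.
By R3 (it carries flag L1, it has marker K): it has marker T1.
By R15 (it has marker T1): it is in category A1.
By R35 (it is in category A1, it has chest pain): it is in category T.
By R33 (it is in category T, it satisfies condition N, it is monitored): it satisfies condition A.

Yes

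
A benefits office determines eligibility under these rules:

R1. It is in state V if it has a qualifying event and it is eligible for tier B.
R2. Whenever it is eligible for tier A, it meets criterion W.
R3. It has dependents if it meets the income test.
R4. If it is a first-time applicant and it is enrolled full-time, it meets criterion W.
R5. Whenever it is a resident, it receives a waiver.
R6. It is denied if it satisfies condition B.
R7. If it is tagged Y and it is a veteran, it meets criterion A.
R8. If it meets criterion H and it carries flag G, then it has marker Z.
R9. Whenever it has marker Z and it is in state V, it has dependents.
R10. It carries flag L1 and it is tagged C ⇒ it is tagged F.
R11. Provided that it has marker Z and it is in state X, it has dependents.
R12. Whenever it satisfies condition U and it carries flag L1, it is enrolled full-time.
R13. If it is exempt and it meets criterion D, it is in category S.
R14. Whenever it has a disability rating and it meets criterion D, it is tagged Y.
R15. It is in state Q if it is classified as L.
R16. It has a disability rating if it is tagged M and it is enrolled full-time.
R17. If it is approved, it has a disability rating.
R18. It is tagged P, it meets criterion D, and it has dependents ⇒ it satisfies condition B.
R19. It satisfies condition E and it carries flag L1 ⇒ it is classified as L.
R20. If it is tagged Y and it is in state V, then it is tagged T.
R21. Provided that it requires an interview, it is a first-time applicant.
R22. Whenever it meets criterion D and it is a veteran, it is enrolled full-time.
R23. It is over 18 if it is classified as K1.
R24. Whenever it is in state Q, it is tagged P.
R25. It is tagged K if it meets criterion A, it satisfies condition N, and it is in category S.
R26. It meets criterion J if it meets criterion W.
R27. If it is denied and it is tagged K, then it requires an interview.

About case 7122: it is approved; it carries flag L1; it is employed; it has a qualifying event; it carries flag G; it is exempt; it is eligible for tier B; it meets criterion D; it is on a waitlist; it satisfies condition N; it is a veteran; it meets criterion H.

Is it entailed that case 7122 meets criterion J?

Forward chaining from the given facts derives: is in state V, has marker Z, has dependents, is in category S, has a disability rating, is enrolled full-time, is tagged Y, is tagged T, meets criterion A, is tagged K.
The only rule concluding "it meets criterion J" is R26, which needs "it meets criterion W"; that is never established.

No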